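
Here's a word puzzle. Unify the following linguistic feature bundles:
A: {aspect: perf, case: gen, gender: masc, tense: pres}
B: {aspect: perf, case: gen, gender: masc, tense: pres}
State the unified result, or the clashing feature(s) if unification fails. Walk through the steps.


Compare features:
aspect: A=perf vs B=perf -> unified: perf
case: A=gen vs B=gen -> unified: gen
gender: A=masc vs B=masc -> unified: masc
tense: A=pres vs B=pres -> unified: pres
No clashes found.

Unified: {aspect: perf, case: gen, gender: masc, tense: pres}


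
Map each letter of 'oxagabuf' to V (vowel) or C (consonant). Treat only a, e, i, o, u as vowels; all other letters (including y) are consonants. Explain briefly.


Letter mapping: o = V, x = C, a = V, g = C, a = V, b = C, u = V, f = C.

VCVCVCVC


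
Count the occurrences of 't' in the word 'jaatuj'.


Letter 't' in 'jaatuj': found at position(s) 4 = 1 occurrence(s).

1


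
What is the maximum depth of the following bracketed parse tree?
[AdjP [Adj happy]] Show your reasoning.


Count bracket nesting levels:
'[' at pos 0: depth = 1
'[' at pos 6: depth = 2
Maximum depth reached: 2

2


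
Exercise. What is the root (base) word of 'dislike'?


Remove prefix 'dis' from 'dislike' to get root 'like'.

like


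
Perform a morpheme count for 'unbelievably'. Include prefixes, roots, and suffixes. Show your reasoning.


Decomposition: un- (prefix) + believe (root) + -able (suffix) + -ly (suffix) = 4 morpheme(s)

4 morphemes


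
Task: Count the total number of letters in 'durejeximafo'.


Spell out 'durejeximafo' and number each letter: d(1), u(2), r(3), e(4), j(5), e(6), x(7), i(8), m(9), a(10), f(11), o(12). Total: 12 letters.

12


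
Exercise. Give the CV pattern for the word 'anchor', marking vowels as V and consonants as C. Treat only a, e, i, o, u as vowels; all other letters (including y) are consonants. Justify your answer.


Letter mapping: a = V, n = C, c = C, h = C, o = V, r = C.

VCCCVC


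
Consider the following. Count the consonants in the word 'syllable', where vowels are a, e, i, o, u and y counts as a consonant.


Consonants in 'syllable': s, y, l, l, b, l = 6 consonants.

6


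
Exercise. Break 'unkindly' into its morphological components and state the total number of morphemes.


Step 1: Identify prefix: 'un' (meaning: not/reverse)
Step 2: Identify root: 'kind'
Step 3: Identify suffix(es): 'ly'
Decomposition: un- (prefix: not/reverse) + kind (root) + -ly (suffix: in manner of)
Total morphemes: 3

3 morphemes (un- (prefix: not/reverse) + kind (root) + -ly (suffix: in manner of))


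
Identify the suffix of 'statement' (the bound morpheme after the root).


The word 'statement' = 'state' (root) + '-ment' (suffix). The suffix is '-ment'.

ment


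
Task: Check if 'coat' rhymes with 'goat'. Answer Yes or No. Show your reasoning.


Rime (stressed vowel + following sounds) of 'coat': -oat = /oʊt/
Rime of 'goat': -oat = /oʊt/
/oʊt/ and /oʊt/ are the same ending sound, so the words rhyme.

Yes


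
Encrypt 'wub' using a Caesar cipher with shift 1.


Shift each letter by 1: w -> x, u -> v, b -> c. Result: 'xvc'.

xvc


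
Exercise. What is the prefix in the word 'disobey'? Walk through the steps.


The word 'disobey' = 'dis' (prefix) + 'obey' (root). The prefix is 'dis'.

dis


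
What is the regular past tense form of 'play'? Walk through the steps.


Apply rule: Add -ed. 'play' becomes 'played'.

played


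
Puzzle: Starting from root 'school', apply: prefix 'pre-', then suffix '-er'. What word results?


Step 1: Add prefix 'pre-' to 'school' = 'preschool'
Step 2: Add suffix '-er' to 'preschool' = 'preschooler'

preschooler


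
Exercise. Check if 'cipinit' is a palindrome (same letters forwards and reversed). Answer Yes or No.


Forward: 'cipinit'
Reversed: 'tinipic'
They differ.

No


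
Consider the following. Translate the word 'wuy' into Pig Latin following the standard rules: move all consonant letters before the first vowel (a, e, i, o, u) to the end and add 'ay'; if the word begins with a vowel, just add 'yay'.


'wuy': move consonant cluster 'w' to end and add 'ay': 'uyway'.

uyway


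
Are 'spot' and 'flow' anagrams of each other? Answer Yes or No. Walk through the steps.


Sorted letters of 'spot': 'opst'
Sorted letters of 'flow': 'flow'
They do not match.

No


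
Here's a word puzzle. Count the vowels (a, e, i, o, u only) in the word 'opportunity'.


Vowels in 'opportunity': o, o, u, i = 4 vowels.

4


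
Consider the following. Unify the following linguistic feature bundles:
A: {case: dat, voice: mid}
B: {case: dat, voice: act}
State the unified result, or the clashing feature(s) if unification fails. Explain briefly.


Compare features:
case: A=dat vs B=dat -> unified: dat
voice: A=mid vs B=act -> CLASH
Clash detected on feature 'voice' (mid vs act); unification fails.

CLASH on 'voice' (mid vs act)


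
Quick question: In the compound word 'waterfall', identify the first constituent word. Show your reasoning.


Split 'waterfall' into 'water' + 'fall'. The first part is 'water'.

water


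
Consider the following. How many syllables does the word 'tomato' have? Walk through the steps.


Break 'tomato' into syllables: to-ma-to -> to | ma | to = 3 syllables

3 syllables


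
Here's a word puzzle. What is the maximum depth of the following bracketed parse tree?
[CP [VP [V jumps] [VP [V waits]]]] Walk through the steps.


Count bracket nesting levels:
'[' at pos 0: depth = 1
'[' at pos 4: depth = 2
'[' at pos 8: depth = 3
'[' at pos 18: depth = 3
'[' at pos 22: depth = 4
Maximum depth reached: 4

4


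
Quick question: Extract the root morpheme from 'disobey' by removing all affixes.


Remove prefix 'dis' from 'disobey' to get root 'obey'.

obey


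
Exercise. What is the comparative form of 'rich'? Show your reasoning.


Apply comparative formation (add -er): 'rich' -> 'richer'.

richer


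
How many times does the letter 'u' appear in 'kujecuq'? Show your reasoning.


Letter 'u' in 'kujecuq': found at position(s) 2, 6 = 2 occurrence(s).

2


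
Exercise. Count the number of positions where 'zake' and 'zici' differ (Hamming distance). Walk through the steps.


Alignment:
Position 1: 'z' vs 'z' = match
Position 2: 'a' vs 'i' = DIFFER
Position 3: 'k' vs 'c' = DIFFER
Position 4: 'e' vs 'i' = DIFFER
Total differences: 3

3


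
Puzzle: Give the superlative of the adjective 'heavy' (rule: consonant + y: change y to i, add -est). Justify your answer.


Apply superlative formation (consonant + y: change y to i, add -est): 'heavy' -> 'heaviest'.

heaviest


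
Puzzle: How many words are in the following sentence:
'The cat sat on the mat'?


Split into words: The | cat | sat | on | the | mat = 6 words.

6


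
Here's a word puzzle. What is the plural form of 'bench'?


Apply rule: Add -es (sibilant/fricative ending). 'bench' becomes 'benches'.

benches


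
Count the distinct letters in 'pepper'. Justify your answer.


Unique letters in 'pepper': {e, p, r} = 3 distinct letters.

3


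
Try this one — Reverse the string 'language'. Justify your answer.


Reverse 'language' character by character: 'egaugnal'.

egaugnal


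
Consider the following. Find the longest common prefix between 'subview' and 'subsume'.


Compare from the start: 3 characters match: 'sub'. Mismatch at position 4: 'v' vs 's'.

sub


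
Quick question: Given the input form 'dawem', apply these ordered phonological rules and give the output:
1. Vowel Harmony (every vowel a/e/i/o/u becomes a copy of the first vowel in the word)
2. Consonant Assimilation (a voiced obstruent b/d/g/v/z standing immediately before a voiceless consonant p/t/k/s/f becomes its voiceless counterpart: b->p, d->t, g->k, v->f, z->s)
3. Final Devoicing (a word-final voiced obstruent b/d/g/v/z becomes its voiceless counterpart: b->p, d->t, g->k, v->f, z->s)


Starting form: 'dawem'
Rule 1: Vowel Harmony: all vowels become 'a' (matching first vowel). 'dawem' -> 'dawam'
Rule 2: Consonant Assimilation: no voiced obstruent (b/d/g/v/z) stands immediately before a voiceless consonant (p/t/k/s/f). No change.
Rule 3: Final Devoicing: final consonant 'm' is not one of the voiced obstruents b/d/g/v/z. No change.
Final form: 'dawam'

dawam


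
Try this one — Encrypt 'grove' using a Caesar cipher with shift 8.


Shift each letter by 8: g -> o, r -> z, o -> w, v -> d, e -> m. Result: 'ozwdm'.

ozwdm


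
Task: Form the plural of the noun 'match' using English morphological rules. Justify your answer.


Apply rule: Add -es (sibilant/fricative ending). 'match' becomes 'matches'.

matches


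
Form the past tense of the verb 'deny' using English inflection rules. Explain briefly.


Apply rule: Change -y to -ied. 'deny' becomes 'denied'.

denied


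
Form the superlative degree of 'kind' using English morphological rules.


Apply superlative formation (add -est): 'kind' -> 'kindest'.

kindest


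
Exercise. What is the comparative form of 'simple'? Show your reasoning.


Apply comparative formation (ends in e: add -r): 'simple' -> 'simpler'.

simpler


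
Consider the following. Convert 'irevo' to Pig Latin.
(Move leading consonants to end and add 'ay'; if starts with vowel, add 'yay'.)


'irevo' starts with a vowel, so add 'yay': 'irevoyay'.

irevoyay


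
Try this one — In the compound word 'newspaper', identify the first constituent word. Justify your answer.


Split 'newspaper' into 'news' + 'paper'. The first part is 'news'.

news


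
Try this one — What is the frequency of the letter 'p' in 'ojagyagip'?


Letter 'p' in 'ojagyagip': found at position(s) 9 = 1 occurrence(s).

1


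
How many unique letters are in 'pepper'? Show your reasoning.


Unique letters in 'pepper': {e, p, r} = 3 distinct letters.

3


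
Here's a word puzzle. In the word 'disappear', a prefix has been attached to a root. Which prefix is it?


The word 'disappear' = 'dis' (prefix) + 'appear' (root). The prefix is 'dis'.

dis


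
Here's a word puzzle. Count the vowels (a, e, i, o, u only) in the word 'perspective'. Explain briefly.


Vowels in 'perspective': e, e, i, e = 4 vowels.

4


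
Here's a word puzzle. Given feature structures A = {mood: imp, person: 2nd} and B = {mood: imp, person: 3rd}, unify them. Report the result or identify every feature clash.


Compare features:
mood: A=imp vs B=imp -> unified: imp
person: A=2nd vs B=3rd -> CLASH
Clash detected on feature 'person' (2nd vs 3rd); unification fails.

CLASH on 'person' (2nd vs 3rd)


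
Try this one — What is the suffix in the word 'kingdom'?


The word 'kingdom' = 'king' (root) + '-dom' (suffix). The suffix is '-dom'.

dom


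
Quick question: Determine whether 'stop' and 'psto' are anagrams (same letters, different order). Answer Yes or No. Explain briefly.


Sorted letters of 'stop': 'opst'
Sorted letters of 'psto': 'opst'
They match.

Yes


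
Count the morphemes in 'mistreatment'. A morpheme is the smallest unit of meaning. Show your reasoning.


Decomposition: mis- (prefix) + treat (root) + -ment (suffix) = 3 morpheme(s)

3 morphemes


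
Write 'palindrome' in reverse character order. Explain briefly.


Reverse 'palindrome' character by character: 'emordnilap'.

emordnilap


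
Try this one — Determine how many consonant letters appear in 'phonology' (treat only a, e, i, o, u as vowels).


Consonants in 'phonology': p, h, n, l, g, y = 6 consonants.

6


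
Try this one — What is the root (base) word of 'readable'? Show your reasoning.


Remove suffix '-able' from 'readable' to get root 'read'.

read


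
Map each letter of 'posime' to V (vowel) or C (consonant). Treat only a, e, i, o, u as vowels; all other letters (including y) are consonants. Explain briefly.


Letter mapping: p = C, o = V, s = C, i = V, m = C, e = V.

CVCVCV


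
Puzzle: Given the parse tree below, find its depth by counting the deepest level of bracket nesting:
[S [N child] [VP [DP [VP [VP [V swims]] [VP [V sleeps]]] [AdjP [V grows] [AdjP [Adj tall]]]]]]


Count bracket nesting levels:
'[' at pos 0: depth = 1
'[' at pos 3: depth = 2
'[' at pos 13: depth = 2
'[' at pos 17: depth = 3
'[' at pos 21: depth = 4
'[' at pos 25: depth = 5
'[' at pos 29: depth = 6
'[' at pos 40: depth = 5
'[' at pos 44: depth = 6
'[' at pos 57: depth = 4
'[' at pos 63: depth = 5
'[' at pos 73: depth = 5
'[' at pos 79: depth = 6
Maximum depth reached: 6

6


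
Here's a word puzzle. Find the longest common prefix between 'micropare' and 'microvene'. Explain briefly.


Compare from the start: 5 characters match: 'micro'. Mismatch at position 6: 'p' vs 'v'.

micro


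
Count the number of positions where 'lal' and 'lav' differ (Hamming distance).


Alignment:
Position 1: 'l' vs 'l' = match
Position 2: 'a' vs 'a' = match
Position 3: 'l' vs 'v' = DIFFER
Total differences: 1

1


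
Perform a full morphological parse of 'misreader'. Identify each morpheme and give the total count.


Step 1: Identify prefix: 'mis' (meaning: wrongly)
Step 2: Identify root: 'read'
Step 3: Identify suffix(es): 'er'
Decomposition: mis- (prefix: wrongly) + read (root) + -er (suffix: one who)
Total morphemes: 3

3 morphemes (mis- (prefix: wrongly) + read (root) + -er (suffix: one who))


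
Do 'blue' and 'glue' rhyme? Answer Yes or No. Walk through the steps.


Rime (stressed vowel + following sounds) of 'blue': -ue = /uː/
Rime of 'glue': -ue = /uː/
/uː/ and /uː/ are the same ending sound, so the words rhyme.

Yes


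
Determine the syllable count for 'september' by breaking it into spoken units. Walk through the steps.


Break 'september' into syllables: sep-tem-ber -> sep | tem | ber = 3 syllables

3 syllables


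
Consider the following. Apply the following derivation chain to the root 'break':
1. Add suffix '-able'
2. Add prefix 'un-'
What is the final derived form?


Step 1: Add suffix '-able' to 'break' = 'breakable'
Step 2: Add prefix 'un-' to 'breakable' = 'unbreakable'

unbreakable


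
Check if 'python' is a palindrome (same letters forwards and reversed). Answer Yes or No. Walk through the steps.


Forward: 'python'
Reversed: 'nohtyp'
They differ.

No


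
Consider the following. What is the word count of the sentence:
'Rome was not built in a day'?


Split into words: Rome | was | not | built | in | a | day = 7 words.

7


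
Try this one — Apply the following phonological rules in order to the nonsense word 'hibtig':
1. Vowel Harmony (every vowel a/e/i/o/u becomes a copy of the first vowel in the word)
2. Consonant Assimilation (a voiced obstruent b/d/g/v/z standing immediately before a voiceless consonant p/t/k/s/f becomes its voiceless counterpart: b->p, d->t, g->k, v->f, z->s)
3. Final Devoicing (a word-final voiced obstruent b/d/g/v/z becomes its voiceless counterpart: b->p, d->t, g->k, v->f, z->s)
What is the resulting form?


Starting form: 'hibtig'
Rule 1: Vowel Harmony: all vowels already match. No change.
Rule 2: Consonant Assimilation: voiced obstruent before voiceless consonant becomes voiceless ('bt' -> 'pt'). 'hibtig' -> 'hiptig'
Rule 3: Final Devoicing: word-final voiced obstruent 'g' becomes voiceless 'k'. 'hiptig' -> 'hiptik'
Final form: 'hiptik'

hiptik


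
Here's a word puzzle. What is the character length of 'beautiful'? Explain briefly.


Spell out 'beautiful' and number each letter: b(1), e(2), a(3), u(4), t(5), i(6), f(7), u(8), l(9). Total: 9 letters.

9


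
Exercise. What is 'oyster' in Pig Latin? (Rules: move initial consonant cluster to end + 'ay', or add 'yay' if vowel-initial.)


'oyster' starts with a vowel, so add 'yay': 'oysteryay'.

oysteryay


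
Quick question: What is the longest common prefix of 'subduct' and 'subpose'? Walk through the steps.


Compare from the start: 3 characters match: 'sub'. Mismatch at position 4: 'd' vs 'p'.

sub


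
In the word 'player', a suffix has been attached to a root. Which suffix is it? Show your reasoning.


The word 'player' = 'play' (root) + '-er' (suffix). The suffix is '-er'.

er


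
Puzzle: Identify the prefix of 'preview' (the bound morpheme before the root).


The word 'preview' = 'pre' (prefix) + 'view' (root). The prefix is 'pre'.

pre


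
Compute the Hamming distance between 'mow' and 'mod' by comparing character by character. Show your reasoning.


Alignment:
Position 1: 'm' vs 'm' = match
Position 2: 'o' vs 'o' = match
Position 3: 'w' vs 'd' = DIFFER
Total differences: 1

1


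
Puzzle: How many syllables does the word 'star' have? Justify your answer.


Break 'star' into syllables: star -> star = 1 syllable

1 syllable


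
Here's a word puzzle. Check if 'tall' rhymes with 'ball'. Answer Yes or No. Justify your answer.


Rime (stressed vowel + following sounds) of 'tall': -all = /ɔːl/
Rime of 'ball': -all = /ɔːl/
/ɔːl/ and /ɔːl/ are the same ending sound, so the words rhyme.

Yes


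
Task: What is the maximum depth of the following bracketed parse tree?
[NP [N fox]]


Count bracket nesting levels:
'[' at pos 0: depth = 1
'[' at pos 4: depth = 2
Maximum depth reached: 2

2


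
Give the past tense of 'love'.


Apply rule: Add -d (word ends in -e). 'love' becomes 'loved'.

loved


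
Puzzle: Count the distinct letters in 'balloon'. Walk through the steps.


Unique letters in 'balloon': {a, b, l, n, o} = 5 distinct letters.

5


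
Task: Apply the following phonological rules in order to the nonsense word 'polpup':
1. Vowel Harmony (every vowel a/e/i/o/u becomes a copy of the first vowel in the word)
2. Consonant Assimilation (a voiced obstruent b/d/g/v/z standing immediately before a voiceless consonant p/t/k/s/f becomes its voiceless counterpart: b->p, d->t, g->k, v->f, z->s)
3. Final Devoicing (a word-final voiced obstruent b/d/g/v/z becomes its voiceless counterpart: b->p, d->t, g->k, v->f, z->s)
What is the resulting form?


Starting form: 'polpup'
Rule 1: Vowel Harmony: all vowels become 'o' (matching first vowel). 'polpup' -> 'polpop'
Rule 2: Consonant Assimilation: no voiced obstruent (b/d/g/v/z) stands immediately before a voiceless consonant (p/t/k/s/f). No change.
Rule 3: Final Devoicing: final consonant 'p' is not one of the voiced obstruents b/d/g/v/z. No change.
Final form: 'polpop'

polpop


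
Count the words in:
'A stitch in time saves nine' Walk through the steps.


Split into words: A | stitch | in | time | saves | nine = 6 words.

6


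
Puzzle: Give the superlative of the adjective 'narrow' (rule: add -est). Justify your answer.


Apply superlative formation (add -est): 'narrow' -> 'narrowest'.

narrowest


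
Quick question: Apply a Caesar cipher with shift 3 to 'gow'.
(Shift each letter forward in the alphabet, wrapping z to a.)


Shift each letter by 3: g -> j, o -> r, w -> z. Result: 'jrz'.

jrz


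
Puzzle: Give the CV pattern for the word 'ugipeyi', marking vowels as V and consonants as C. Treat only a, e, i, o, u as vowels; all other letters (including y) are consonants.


Letter mapping: u = V, g = C, i = V, p = C, e = V, y = C, i = V.

VCVCVCV


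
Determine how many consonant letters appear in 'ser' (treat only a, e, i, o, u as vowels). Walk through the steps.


Consonants in 'ser': s, r = 2 consonants.

2


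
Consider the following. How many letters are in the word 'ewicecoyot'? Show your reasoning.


Spell out 'ewicecoyot' and number each letter: e(1), w(2), i(3), c(4), e(5), c(6), o(7), y(8), o(9), t(10). Total: 10 letters.

10


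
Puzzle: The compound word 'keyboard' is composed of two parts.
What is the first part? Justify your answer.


Split 'keyboard' into 'key' + 'board'. The first part is 'key'.

key


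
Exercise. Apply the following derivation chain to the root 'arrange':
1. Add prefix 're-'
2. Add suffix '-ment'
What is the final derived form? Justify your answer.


Step 1: Add prefix 're-' to 'arrange' = 'rearrange'
Step 2: Add suffix '-ment' to 'rearrange' = 'rearrangement'

rearrangement


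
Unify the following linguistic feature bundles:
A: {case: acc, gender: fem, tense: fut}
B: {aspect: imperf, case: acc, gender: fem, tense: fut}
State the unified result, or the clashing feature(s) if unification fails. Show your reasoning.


Compare features:
aspect: A=_ vs B=imperf -> unified: imperf
case: A=acc vs B=acc -> unified: acc
gender: A=fem vs B=fem -> unified: fem
tense: A=fut vs B=fut -> unified: fut
No clashes found.

Unified: {aspect: imperf, case: acc, gender: fem, tense: fut}


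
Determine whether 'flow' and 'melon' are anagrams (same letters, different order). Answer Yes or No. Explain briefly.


Sorted letters of 'flow': 'flow'
Sorted letters of 'melon': 'elmno'
They do not match.

No


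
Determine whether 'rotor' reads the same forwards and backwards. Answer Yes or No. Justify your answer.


Forward: 'rotor'
Reversed: 'rotor'
They are identical.

Yes


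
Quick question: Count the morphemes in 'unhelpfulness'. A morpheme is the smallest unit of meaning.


Decomposition: un- (prefix) + help (root) + -ful (suffix) + -ness (suffix) = 4 morpheme(s)

4 morphemes


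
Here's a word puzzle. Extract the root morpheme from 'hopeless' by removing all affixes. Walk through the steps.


Remove suffix '-less' from 'hopeless' to get root 'hope'.

hope


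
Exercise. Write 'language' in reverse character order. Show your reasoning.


Reverse 'language' character by character: 'egaugnal'.

egaugnal


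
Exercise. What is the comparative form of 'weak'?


Apply comparative formation (add -er): 'weak' -> 'weaker'.

weaker


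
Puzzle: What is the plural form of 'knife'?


Apply rule: Change -fe to -ves. 'knife' becomes 'knives'.

knives


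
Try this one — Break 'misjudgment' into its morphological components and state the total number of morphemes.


Step 1: Identify prefix: 'mis' (meaning: wrongly)
Step 2: Identify root: 'judge'
Step 3: Identify suffix(es): 'ment'
Decomposition: mis- (prefix: wrongly) + judge (root) + -ment (suffix: action/result)
Total morphemes: 3

3 morphemes (mis- (prefix: wrongly) + judge (root) + -ment (suffix: action/result))


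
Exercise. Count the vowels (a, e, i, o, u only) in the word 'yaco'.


Vowels in 'yaco': a, o = 2 vowels.

2


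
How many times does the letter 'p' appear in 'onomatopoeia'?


Letter 'p' in 'onomatopoeia': found at position(s) 8 = 1 occurrence(s).

1


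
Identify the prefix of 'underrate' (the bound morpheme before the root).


The word 'underrate' = 'under' (prefix) + 'rate' (root). The prefix is 'under'.

under


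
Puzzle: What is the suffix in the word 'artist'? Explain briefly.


The word 'artist' = 'art' (root) + '-ist' (suffix). The suffix is '-ist'.

ist


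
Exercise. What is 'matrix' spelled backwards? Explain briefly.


Reverse 'matrix' character by character: 'xirtam'.

xirtam


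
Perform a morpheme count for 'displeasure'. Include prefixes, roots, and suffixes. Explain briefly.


Decomposition: dis- (prefix) + please (root) + -ure (suffix) = 3 morpheme(s)

3 morphemes


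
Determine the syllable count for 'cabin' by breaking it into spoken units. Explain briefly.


Break 'cabin' into syllables: cab-in -> cab | in = 2 syllables

2 syllables


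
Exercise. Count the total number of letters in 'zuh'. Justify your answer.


Spell out 'zuh' and number each letter: z(1), u(2), h(3). Total: 3 letters.

3


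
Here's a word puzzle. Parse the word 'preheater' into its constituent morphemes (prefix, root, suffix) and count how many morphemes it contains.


Step 1: Identify prefix: 'pre' (meaning: before)
Step 2: Identify root: 'heat'
Step 3: Identify suffix(es): 'er'
Decomposition: pre- (prefix: before) + heat (root) + -er (suffix: one who)
Total morphemes: 3

3 morphemes (pre- (prefix: before) + heat (root) + -er (suffix: one who))


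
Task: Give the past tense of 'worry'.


Apply rule: Change -y to -ied. 'worry' becomes 'worried'.

worried


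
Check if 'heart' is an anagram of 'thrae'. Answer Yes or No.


Sorted letters of 'heart': 'aehrt'
Sorted letters of 'thrae': 'aehrt'
They match.

Yes


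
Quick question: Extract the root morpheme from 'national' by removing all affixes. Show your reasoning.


Remove suffix '-al' from 'national' to get root 'nation'.

nation


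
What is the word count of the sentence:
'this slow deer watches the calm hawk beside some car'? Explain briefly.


Split into words: this | slow | deer | watches | the | calm | hawk | beside | some | car = 10 words.

10


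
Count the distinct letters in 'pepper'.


Unique letters in 'pepper': {e, p, r} = 3 distinct letters.

3


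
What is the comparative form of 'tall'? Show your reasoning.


Apply comparative formation (add -er): 'tall' -> 'taller'.

taller


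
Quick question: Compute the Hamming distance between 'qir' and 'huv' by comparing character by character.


Alignment:
Position 1: 'q' vs 'h' = DIFFER
Position 2: 'i' vs 'u' = DIFFER
Position 3: 'r' vs 'v' = DIFFER
Total differences: 3

3


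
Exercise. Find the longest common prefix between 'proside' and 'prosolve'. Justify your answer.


Compare from the start: 4 characters match: 'pros'. Mismatch at position 5: 'i' vs 'o'.

pros


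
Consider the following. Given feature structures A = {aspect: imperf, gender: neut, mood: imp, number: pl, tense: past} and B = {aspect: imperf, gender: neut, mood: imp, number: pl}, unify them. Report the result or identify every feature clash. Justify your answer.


Compare features:
aspect: A=imperf vs B=imperf -> unified: imperf
gender: A=neut vs B=neut -> unified: neut
mood: A=imp vs B=imp -> unified: imp
number: A=pl vs B=pl -> unified: pl
tense: A=past vs B=_ -> unified: past
No clashes found.

Unified: {aspect: imperf, gender: neut, mood: imp, number: pl, tense: past}


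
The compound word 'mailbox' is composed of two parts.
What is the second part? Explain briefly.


Split 'mailbox' into 'mail' + 'box'. The second part is 'box'.

box


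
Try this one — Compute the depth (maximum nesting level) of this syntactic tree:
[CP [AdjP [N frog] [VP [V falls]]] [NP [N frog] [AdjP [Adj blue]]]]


Count bracket nesting levels:
'[' at pos 0: depth = 1
'[' at pos 4: depth = 2
'[' at pos 10: depth = 3
'[' at pos 19: depth = 3
'[' at pos 23: depth = 4
'[' at pos 35: depth = 2
'[' at pos 39: depth = 3
'[' at pos 48: depth = 3
'[' at pos 54: depth = 4
Maximum depth reached: 4

4


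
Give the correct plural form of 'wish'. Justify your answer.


Apply rule: Add -es (sibilant/fricative ending). 'wish' becomes 'wishes'.

wishes


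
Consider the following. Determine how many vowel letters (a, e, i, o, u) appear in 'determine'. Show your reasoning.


Vowels in 'determine': e, e, i, e = 4 vowels.

4


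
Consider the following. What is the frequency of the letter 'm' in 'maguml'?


Letter 'm' in 'maguml': found at position(s) 1, 5 = 2 occurrence(s).

2


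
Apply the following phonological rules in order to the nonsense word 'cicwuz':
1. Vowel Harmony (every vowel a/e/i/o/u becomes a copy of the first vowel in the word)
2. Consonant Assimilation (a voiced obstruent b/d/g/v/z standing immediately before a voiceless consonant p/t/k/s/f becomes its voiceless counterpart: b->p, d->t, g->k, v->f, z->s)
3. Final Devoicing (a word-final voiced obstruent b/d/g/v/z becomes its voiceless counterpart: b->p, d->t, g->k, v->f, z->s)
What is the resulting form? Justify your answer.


Starting form: 'cicwuz'
Rule 1: Vowel Harmony: all vowels become 'i' (matching first vowel). 'cicwuz' -> 'cicwiz'
Rule 2: Consonant Assimilation: no voiced obstruent (b/d/g/v/z) stands immediately before a voiceless consonant (p/t/k/s/f). No change.
Rule 3: Final Devoicing: word-final voiced obstruent 'z' becomes voiceless 's'. 'cicwiz' -> 'cicwis'
Final form: 'cicwis'

cicwis


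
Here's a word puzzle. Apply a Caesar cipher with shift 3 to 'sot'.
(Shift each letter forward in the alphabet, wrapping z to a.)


Shift each letter by 3: s -> v, o -> r, t -> w. Result: 'vrw'.

vrw


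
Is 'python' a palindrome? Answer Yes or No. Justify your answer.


Forward: 'python'
Reversed: 'nohtyp'
They differ.

No


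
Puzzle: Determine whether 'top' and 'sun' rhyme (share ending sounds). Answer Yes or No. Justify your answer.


Rime (stressed vowel + following sounds) of 'top': -op = /ɒp/
Rime of 'sun': -un = /ʌn/
/ɒp/ and /ʌn/ are different ending sounds, so the words do not rhyme.

No


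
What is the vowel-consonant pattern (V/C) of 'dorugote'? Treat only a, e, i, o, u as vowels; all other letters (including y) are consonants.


Letter mapping: d = C, o = V, r = C, u = V, g = C, o = V, t = C, e = V.

CVCVCVCV


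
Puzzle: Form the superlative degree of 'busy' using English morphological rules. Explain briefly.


Apply superlative formation (consonant + y: change y to i, add -est): 'busy' -> 'busiest'.

busiest


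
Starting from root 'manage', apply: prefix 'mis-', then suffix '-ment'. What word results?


Step 1: Add prefix 'mis-' to 'manage' = 'mismanage'
Step 2: Add suffix '-ment' to 'mismanage' = 'mismanagement'

mismanagement


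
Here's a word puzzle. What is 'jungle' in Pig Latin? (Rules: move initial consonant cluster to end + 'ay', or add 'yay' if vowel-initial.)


'jungle': move consonant cluster 'j' to end and add 'ay': 'unglejay'.

unglejay


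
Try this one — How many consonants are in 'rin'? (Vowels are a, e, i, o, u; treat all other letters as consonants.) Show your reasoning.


Consonants in 'rin': r, n = 2 consonants.

2


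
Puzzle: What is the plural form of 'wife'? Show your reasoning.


Apply rule: Change -fe to -ves. 'wife' becomes 'wives'.

wives


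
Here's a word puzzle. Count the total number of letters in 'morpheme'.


Spell out 'morpheme' and number each letter: m(1), o(2), r(3), p(4), h(5), e(6), m(7), e(8). Total: 8 letters.

8


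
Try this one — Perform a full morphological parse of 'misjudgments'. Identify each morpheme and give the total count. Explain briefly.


Step 1: Identify prefix: 'mis' (meaning: wrongly)
Step 2: Identify root: 'judge'
Step 3: Identify suffix(es): 'ment, s'
Decomposition: mis- (prefix: wrongly) + judge (root) + -ment (suffix: action/result) + -s (plural)
Total morphemes: 4

4 morphemes (mis- (prefix: wrongly) + judge (root) + -ment (suffix: action/result) + -s (plural))


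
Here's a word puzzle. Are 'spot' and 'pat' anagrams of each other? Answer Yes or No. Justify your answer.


Sorted letters of 'spot': 'opst'
Sorted letters of 'pat': 'apt'
They do not match.

No


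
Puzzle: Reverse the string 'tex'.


Reverse 'tex' character by character: 'xet'.

xet


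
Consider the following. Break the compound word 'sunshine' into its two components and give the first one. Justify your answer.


Split 'sunshine' into 'sun' + 'shine'. The first part is 'sun'.

sun


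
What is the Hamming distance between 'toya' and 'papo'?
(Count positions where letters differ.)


Alignment:
Position 1: 't' vs 'p' = DIFFER
Position 2: 'o' vs 'a' = DIFFER
Position 3: 'y' vs 'p' = DIFFER
Position 4: 'a' vs 'o' = DIFFER
Total differences: 4

4


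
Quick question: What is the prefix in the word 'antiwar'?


The word 'antiwar' = 'anti' (prefix) + 'war' (root). The prefix is 'anti'.

anti


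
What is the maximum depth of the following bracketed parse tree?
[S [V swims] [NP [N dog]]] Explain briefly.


Count bracket nesting levels:
'[' at pos 0: depth = 1
'[' at pos 3: depth = 2
'[' at pos 13: depth = 2
'[' at pos 17: depth = 3
Maximum depth reached: 3

3


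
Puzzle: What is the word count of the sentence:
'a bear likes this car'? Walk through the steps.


Split into words: a | bear | likes | this | car = 5 words.

5


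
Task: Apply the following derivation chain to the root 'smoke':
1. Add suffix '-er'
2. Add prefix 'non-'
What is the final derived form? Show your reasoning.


Step 1: Add suffix '-er' to 'smoke' = 'smoker'
Step 2: Add prefix 'non-' to 'smoker' = 'nonsmoker'

nonsmoker


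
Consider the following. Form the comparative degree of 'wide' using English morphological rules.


Apply comparative formation (ends in e: add -r): 'wide' -> 'wider'.

wider


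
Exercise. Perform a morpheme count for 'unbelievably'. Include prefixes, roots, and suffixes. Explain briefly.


Decomposition: un- (prefix) + believe (root) + -able (suffix) + -ly (suffix) = 4 morpheme(s)

4 morphemes


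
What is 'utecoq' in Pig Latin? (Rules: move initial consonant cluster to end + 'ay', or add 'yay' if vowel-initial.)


'utecoq' starts with a vowel, so add 'yay': 'utecoqyay'.

utecoqyay


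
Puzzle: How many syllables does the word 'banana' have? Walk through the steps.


Break 'banana' into syllables: ba-na-na -> ba | na | na = 3 syllables

3 syllables


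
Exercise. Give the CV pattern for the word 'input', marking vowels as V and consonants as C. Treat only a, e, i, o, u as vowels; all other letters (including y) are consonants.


Letter mapping: i = V, n = C, p = C, u = V, t = C.

VCCVC


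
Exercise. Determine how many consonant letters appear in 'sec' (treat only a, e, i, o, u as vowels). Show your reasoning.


Consonants in 'sec': s, c = 2 consonants.

2


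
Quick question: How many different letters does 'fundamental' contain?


Unique letters in 'fundamental': {a, d, e, f, l, m, n, t, u} = 9 distinct letters.

9


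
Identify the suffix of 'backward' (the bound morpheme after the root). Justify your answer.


The word 'backward' = 'back' (root) + '-ward' (suffix). The suffix is '-ward'.

ward


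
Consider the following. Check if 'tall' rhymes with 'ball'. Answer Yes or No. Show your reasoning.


Rime (stressed vowel + following sounds) of 'tall': -all = /ɔːl/
Rime of 'ball': -all = /ɔːl/
/ɔːl/ and /ɔːl/ are the same ending sound, so the words rhyme.

Yes


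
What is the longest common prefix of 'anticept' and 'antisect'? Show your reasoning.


Compare from the start: 4 characters match: 'anti'. Mismatch at position 5: 'c' vs 's'.

anti


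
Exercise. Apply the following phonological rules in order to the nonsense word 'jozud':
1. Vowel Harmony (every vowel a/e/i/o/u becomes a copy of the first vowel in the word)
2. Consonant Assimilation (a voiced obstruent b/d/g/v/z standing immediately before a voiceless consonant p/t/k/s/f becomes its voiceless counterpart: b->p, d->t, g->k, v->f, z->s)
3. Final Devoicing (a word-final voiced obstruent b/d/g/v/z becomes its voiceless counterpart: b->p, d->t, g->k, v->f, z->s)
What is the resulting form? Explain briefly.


Starting form: 'jozud'
Rule 1: Vowel Harmony: all vowels become 'o' (matching first vowel). 'jozud' -> 'jozod'
Rule 2: Consonant Assimilation: no voiced obstruent (b/d/g/v/z) stands immediately before a voiceless consonant (p/t/k/s/f). No change.
Rule 3: Final Devoicing: word-final voiced obstruent 'd' becomes voiceless 't'. 'jozod' -> 'jozot'
Final form: 'jozot'

jozot


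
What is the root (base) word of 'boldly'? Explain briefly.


Remove suffix '-ly' from 'boldly' to get root 'bold'.

bold


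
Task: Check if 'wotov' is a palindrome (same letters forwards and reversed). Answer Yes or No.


Forward: 'wotov'
Reversed: 'votow'
They differ.

No


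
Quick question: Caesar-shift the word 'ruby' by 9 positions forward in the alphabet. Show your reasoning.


Shift each letter by 9: r -> a, u -> d, b -> k, y -> h. Result: 'adkh'.

adkh


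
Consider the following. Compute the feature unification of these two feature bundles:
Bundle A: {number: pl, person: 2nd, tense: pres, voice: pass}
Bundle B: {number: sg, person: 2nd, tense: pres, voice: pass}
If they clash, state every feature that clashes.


Compare features:
number: A=pl vs B=sg -> CLASH
person: A=2nd vs B=2nd -> unified: 2nd
tense: A=pres vs B=pres -> unified: pres
voice: A=pass vs B=pass -> unified: pass
Clash detected on feature 'number' (pl vs sg); unification fails.

CLASH on 'number' (pl vs sg)


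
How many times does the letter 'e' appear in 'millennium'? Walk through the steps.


Letter 'e' in 'millennium': found at position(s) 5 = 1 occurrence(s).

1


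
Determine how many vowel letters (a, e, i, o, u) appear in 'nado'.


Vowels in 'nado': a, o = 2 vowels.

2


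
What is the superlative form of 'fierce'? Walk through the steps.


Apply superlative formation (ends in e: add -st): 'fierce' -> 'fiercest'.

fiercest


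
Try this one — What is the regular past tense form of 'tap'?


Apply rule: Double final consonant and add -ed. 'tap' becomes 'tapped'.

tapped


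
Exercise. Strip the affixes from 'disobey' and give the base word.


Remove prefix 'dis' from 'disobey' to get root 'obey'.

obey


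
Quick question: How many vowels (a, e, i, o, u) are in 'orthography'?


Vowels in 'orthography': o, o, a = 3 vowels.

3


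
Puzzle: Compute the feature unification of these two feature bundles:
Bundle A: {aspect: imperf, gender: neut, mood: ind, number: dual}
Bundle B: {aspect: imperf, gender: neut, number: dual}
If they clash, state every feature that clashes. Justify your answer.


Compare features:
aspect: A=imperf vs B=imperf -> unified: imperf
gender: A=neut vs B=neut -> unified: neut
mood: A=ind vs B=_ -> unified: ind
number: A=dual vs B=dual -> unified: dual
No clashes found.

Unified: {aspect: imperf, gender: neut, mood: ind, number: dual}


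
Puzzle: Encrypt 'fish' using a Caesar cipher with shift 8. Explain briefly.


Shift each letter by 8: f -> n, i -> q, s -> a, h -> p. Result: 'nqap'.

nqap


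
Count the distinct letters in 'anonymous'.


Unique letters in 'anonymous': {a, m, n, o, s, u, y} = 7 distinct letters.

7


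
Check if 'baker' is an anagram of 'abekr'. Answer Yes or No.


Sorted letters of 'baker': 'abekr'
Sorted letters of 'abekr': 'abekr'
They match.

Yes


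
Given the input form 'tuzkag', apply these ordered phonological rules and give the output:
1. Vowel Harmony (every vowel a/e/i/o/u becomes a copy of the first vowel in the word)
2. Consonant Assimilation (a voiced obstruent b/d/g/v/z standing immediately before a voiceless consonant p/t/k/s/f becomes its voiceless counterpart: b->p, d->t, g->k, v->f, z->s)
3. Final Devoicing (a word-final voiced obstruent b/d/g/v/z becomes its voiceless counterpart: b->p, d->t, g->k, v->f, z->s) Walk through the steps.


Starting form: 'tuzkag'
Rule 1: Vowel Harmony: all vowels become 'u' (matching first vowel). 'tuzkag' -> 'tuzkug'
Rule 2: Consonant Assimilation: voiced obstruent before voiceless consonant becomes voiceless ('zk' -> 'sk'). 'tuzkug' -> 'tuskug'
Rule 3: Final Devoicing: word-final voiced obstruent 'g' becomes voiceless 'k'. 'tuskug' -> 'tuskuk'
Final form: 'tuskuk'

tuskuk


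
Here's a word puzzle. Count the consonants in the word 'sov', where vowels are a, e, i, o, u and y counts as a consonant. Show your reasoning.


Consonants in 'sov': s, v = 2 consonants.

2


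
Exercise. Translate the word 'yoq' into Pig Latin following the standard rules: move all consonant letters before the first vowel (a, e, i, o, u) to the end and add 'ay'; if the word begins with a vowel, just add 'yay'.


'yoq': move consonant cluster 'y' to end and add 'ay': 'oqyay'.

oqyay


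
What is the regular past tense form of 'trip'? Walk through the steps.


Apply rule: Double final consonant and add -ed. 'trip' becomes 'tripped'.

tripped


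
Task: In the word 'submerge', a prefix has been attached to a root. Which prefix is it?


The word 'submerge' = 'sub' (prefix) + 'merge' (root). The prefix is 'sub'.

sub
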